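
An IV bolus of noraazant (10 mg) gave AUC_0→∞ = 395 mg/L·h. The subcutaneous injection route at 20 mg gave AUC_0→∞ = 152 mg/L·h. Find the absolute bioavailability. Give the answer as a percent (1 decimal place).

F = (AUC_ev / D_ev) / (AUC_iv / D_iv)
  = (152/20) / (395/10)
  = 7.6 / 39.5 = 0.1924
  = 19.24%

F = 19.2%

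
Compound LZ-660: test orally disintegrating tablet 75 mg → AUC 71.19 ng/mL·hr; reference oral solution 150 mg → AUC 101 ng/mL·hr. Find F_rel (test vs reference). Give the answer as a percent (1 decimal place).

F_rel = 141.0%

F_rel = (AUC_test/D_test) / (AUC_ref/D_ref)
      = (71.19/75) / (101/150)
      = 0.9492 / 0.673333 = 1.4097 = 140.97%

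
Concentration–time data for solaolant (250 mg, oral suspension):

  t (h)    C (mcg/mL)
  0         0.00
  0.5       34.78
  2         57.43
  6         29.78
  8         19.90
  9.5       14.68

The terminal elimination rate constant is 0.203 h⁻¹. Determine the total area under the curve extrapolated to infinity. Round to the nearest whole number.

AUC = 400 mcg/mL·h

Trapezoidal AUC_0→9.5:
  [0→0.5]: (0.00+34.78)/2 × 0.5 = 8.695
  [0.5→2]: (34.78+57.43)/2 × 1.5 = 69.1575
  [2→6]: (57.43+29.78)/2 × 4 = 174.42
  [6→8]: (29.78+19.90)/2 × 2 = 49.68
  [8→9.5]: (19.90+14.68)/2 × 1.5 = 25.935
  Sum = 327.8875 mcg/mL·h
Extrapolated tail: C_last / k_e = 14.68 / 0.203 = 72.315
AUC_0→∞ = 327.8875 + 72.315 = 400.2025 mcg/mL·h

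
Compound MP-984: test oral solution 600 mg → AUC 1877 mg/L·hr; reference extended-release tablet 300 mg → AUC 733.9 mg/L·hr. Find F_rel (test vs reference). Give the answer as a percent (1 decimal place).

F_rel = (AUC_test/D_test) / (AUC_ref/D_ref)
      = (1877/600) / (733.9/300)
      = 3.12833 / 2.44633 = 1.2788 = 127.88%

F_rel = 127.9%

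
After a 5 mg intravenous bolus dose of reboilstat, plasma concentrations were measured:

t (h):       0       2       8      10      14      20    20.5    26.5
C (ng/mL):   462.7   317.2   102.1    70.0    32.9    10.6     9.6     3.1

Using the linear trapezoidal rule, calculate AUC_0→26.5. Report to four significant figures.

AUC = 2589 ng/mL·h

Trapezoidal AUC_0→26.5:
  [0→2]: (462.7+317.2)/2 × 2 = 779.9
  [2→8]: (317.2+102.1)/2 × 6 = 1257.9
  [8→10]: (102.1+70.0)/2 × 2 = 172.1
  [10→14]: (70.0+32.9)/2 × 4 = 205.8
  [14→20]: (32.9+10.6)/2 × 6 = 130.5
  [20→20.5]: (10.6+9.6)/2 × 0.5 = 5.05
  [20.5→26.5]: (9.6+3.1)/2 × 6 = 38.1
  Sum = 2589.35 ng/mL·h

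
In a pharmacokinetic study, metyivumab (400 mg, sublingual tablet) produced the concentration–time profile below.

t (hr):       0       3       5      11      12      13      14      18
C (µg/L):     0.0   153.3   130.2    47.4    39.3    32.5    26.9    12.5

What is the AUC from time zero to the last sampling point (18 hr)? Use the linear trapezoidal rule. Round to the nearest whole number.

Trapezoidal AUC_0→18:
  [0→3]: (0.0+153.3)/2 × 3 = 229.95
  [3→5]: (153.3+130.2)/2 × 2 = 283.5
  [5→11]: (130.2+47.4)/2 × 6 = 532.8
  [11→12]: (47.4+39.3)/2 × 1 = 43.35
  [12→13]: (39.3+32.5)/2 × 1 = 35.9
  [13→14]: (32.5+26.9)/2 × 1 = 29.7
  [14→18]: (26.9+12.5)/2 × 4 = 78.8
  Sum = 1234.0 µg/L·hr

AUC = 1234 µg/L·hr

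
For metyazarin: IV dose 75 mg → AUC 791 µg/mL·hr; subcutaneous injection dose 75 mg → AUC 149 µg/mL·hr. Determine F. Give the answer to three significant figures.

F = (AUC_ev / D_ev) / (AUC_iv / D_iv)
  = (149/75) / (791/75)
  = 1.98667 / 10.5467 = 0.1884

F = 0.188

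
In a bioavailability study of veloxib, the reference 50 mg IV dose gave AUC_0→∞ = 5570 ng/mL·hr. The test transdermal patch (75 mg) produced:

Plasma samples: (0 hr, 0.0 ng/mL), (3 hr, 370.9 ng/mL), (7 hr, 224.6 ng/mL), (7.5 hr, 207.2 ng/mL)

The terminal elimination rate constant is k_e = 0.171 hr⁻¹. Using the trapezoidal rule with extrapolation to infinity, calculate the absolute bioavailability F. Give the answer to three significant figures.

F = 0.367

Trapezoidal AUC_0→7.5 (transdermal patch):
  [0→3]: (0.0+370.9)/2 × 3 = 556.35
  [3→7]: (370.9+224.6)/2 × 4 = 1191.0
  [7→7.5]: (224.6+207.2)/2 × 0.5 = 107.95
  Sum = 1855.3 ng/mL·hr
Tail: C_last/k_e = 207.2/0.171 = 1211.696
AUC_0→∞ (transdermal patch) = 1855.3 + 1211.696 = 3066.996 ng/mL·hr
F = (AUC_ev/D_ev)/(AUC_iv/D_iv) = (3066.996/75)/(5570/50) = 40.89328/111.4 = 0.3671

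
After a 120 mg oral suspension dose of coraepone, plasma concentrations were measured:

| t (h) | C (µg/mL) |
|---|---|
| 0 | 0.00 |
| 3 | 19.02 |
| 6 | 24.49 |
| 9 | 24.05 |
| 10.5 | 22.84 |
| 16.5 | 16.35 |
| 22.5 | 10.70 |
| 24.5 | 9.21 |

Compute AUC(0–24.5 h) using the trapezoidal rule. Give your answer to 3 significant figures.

AUC = 420 µg/mL·h

Trapezoidal AUC_0→24.5:
  [0→3]: (0.00+19.02)/2 × 3 = 28.53
  [3→6]: (19.02+24.49)/2 × 3 = 65.265
  [6→9]: (24.49+24.05)/2 × 3 = 72.81
  [9→10.5]: (24.05+22.84)/2 × 1.5 = 35.1675
  [10.5→16.5]: (22.84+16.35)/2 × 6 = 117.57
  [16.5→22.5]: (16.35+10.70)/2 × 6 = 81.15
  [22.5→24.5]: (10.70+9.21)/2 × 2 = 19.91
  Sum = 420.4025 µg/mL·h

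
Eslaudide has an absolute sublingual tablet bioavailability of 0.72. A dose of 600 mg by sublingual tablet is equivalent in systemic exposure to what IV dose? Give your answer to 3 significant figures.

Systemic exposure from an extravascular dose = F × D_ev, so the equivalent IV dose is F × D_ev.
D_iv = F × D_ev = 0.72 × 600 = 432 mg

D_iv = 432 mg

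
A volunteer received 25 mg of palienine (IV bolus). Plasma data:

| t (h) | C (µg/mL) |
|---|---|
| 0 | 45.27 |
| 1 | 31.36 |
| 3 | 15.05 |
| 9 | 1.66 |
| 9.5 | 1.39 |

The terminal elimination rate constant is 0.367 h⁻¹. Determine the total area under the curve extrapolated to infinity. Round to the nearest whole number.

AUC = 139 µg/mL·h

Trapezoidal AUC_0→9.5:
  [0→1]: (45.27+31.36)/2 × 1 = 38.315
  [1→3]: (31.36+15.05)/2 × 2 = 46.41
  [3→9]: (15.05+1.66)/2 × 6 = 50.13
  [9→9.5]: (1.66+1.39)/2 × 0.5 = 0.7625
  Sum = 135.6175 µg/mL·h
Extrapolated tail: C_last / k_e = 1.39 / 0.367 = 3.787
AUC_0→∞ = 135.6175 + 3.787 = 139.4045 µg/mL·h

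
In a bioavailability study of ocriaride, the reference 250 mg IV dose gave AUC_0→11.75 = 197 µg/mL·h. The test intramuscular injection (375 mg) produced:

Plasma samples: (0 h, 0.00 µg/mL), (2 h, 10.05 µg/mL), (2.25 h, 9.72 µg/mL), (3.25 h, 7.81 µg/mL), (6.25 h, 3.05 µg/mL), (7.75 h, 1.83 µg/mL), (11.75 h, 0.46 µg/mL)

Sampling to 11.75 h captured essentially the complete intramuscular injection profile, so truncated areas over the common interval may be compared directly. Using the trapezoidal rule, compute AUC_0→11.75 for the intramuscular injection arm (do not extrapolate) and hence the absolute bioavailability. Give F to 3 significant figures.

Trapezoidal AUC_0→11.75 (intramuscular injection):
  [0→2]: (0.00+10.05)/2 × 2 = 10.05
  [2→2.25]: (10.05+9.72)/2 × 0.25 = 2.47125
  [2.25→3.25]: (9.72+7.81)/2 × 1 = 8.765
  [3.25→6.25]: (7.81+3.05)/2 × 3 = 16.29
  [6.25→7.75]: (3.05+1.83)/2 × 1.5 = 3.66
  [7.75→11.75]: (1.83+0.46)/2 × 4 = 4.58
  Sum = 45.81625 µg/mL·h
F = (AUC_ev/D_ev)/(AUC_iv/D_iv) = (45.81625/375)/(197/250) = 0.122177/0.788 = 0.1550

F = 0.155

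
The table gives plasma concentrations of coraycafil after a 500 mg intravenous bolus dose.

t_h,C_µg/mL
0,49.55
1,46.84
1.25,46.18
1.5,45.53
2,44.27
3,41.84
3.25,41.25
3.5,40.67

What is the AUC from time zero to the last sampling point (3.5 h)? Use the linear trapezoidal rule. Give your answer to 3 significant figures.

Trapezoidal AUC_0→3.5:
  [0→1]: (49.55+46.84)/2 × 1 = 48.195
  [1→1.25]: (46.84+46.18)/2 × 0.25 = 11.6275
  [1.25→1.5]: (46.18+45.53)/2 × 0.25 = 11.46375
  [1.5→2]: (45.53+44.27)/2 × 0.5 = 22.45
  [2→3]: (44.27+41.84)/2 × 1 = 43.055
  [3→3.25]: (41.84+41.25)/2 × 0.25 = 10.38625
  [3.25→3.5]: (41.25+40.67)/2 × 0.25 = 10.24
  Sum = 157.4175 µg/mL·h

AUC = 157 µg/mL·h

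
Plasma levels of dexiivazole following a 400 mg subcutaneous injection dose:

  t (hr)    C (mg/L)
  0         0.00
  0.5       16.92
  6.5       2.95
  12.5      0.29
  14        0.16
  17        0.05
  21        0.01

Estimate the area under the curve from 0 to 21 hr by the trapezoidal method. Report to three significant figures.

AUC = 74.3 mg/L·hr

Trapezoidal AUC_0→21:
  [0→0.5]: (0.00+16.92)/2 × 0.5 = 4.23
  [0.5→6.5]: (16.92+2.95)/2 × 6 = 59.61
  [6.5→12.5]: (2.95+0.29)/2 × 6 = 9.72
  [12.5→14]: (0.29+0.16)/2 × 1.5 = 0.3375
  [14→17]: (0.16+0.05)/2 × 3 = 0.315
  [17→21]: (0.05+0.01)/2 × 4 = 0.12
  Sum = 74.3325 mg/L·hr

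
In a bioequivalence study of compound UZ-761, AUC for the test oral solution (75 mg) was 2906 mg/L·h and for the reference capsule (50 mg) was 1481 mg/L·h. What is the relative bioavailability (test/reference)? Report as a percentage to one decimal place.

F_rel = (AUC_test/D_test) / (AUC_ref/D_ref)
      = (2906/75) / (1481/50)
      = 38.7467 / 29.62 = 1.3081 = 130.81%

F_rel = 130.8%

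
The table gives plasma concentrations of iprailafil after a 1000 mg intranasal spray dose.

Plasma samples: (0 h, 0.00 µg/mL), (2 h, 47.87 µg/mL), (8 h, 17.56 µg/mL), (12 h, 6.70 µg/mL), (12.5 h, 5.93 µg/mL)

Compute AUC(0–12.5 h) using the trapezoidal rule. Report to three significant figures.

Trapezoidal AUC_0→12.5:
  [0→2]: (0.00+47.87)/2 × 2 = 47.87
  [2→8]: (47.87+17.56)/2 × 6 = 196.29
  [8→12]: (17.56+6.70)/2 × 4 = 48.52
  [12→12.5]: (6.70+5.93)/2 × 0.5 = 3.1575
  Sum = 295.8375 µg/mL·h

AUC = 296 µg/mL·h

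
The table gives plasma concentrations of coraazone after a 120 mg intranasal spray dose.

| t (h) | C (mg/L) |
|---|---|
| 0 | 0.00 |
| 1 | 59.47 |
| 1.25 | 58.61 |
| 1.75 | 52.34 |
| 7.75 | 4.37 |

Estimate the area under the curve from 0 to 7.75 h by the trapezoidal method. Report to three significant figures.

Trapezoidal AUC_0→7.75:
  [0→1]: (0.00+59.47)/2 × 1 = 29.735
  [1→1.25]: (59.47+58.61)/2 × 0.25 = 14.76
  [1.25→1.75]: (58.61+52.34)/2 × 0.5 = 27.7375
  [1.75→7.75]: (52.34+4.37)/2 × 6 = 170.13
  Sum = 242.3625 mg/L·h

AUC = 242 mg/L·h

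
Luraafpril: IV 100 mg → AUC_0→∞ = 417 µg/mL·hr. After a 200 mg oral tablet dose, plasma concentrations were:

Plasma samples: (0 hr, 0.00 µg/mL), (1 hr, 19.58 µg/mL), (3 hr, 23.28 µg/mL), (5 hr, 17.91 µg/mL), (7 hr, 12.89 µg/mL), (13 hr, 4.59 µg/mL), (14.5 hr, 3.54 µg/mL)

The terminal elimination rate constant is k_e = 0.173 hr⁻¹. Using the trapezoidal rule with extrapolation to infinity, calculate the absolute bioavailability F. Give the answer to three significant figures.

F = 0.244

Trapezoidal AUC_0→14.5 (oral tablet):
  [0→1]: (0.00+19.58)/2 × 1 = 9.79
  [1→3]: (19.58+23.28)/2 × 2 = 42.86
  [3→5]: (23.28+17.91)/2 × 2 = 41.19
  [5→7]: (17.91+12.89)/2 × 2 = 30.8
  [7→13]: (12.89+4.59)/2 × 6 = 52.44
  [13→14.5]: (4.59+3.54)/2 × 1.5 = 6.0975
  Sum = 183.1775 µg/mL·hr
Tail: C_last/k_e = 3.54/0.173 = 20.462
AUC_0→∞ (oral tablet) = 183.1775 + 20.462 = 203.6395 µg/mL·hr
F = (AUC_ev/D_ev)/(AUC_iv/D_iv) = (203.6395/200)/(417/100) = 1.0181975/4.17 = 0.2442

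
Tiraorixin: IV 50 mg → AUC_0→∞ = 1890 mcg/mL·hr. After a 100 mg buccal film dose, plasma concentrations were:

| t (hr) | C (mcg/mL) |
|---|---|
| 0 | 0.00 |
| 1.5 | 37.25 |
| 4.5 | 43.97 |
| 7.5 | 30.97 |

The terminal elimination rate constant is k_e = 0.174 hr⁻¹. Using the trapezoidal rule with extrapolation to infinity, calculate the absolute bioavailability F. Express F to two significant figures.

F = 0.12

Trapezoidal AUC_0→7.5 (buccal film):
  [0→1.5]: (0.00+37.25)/2 × 1.5 = 27.9375
  [1.5→4.5]: (37.25+43.97)/2 × 3 = 121.83
  [4.5→7.5]: (43.97+30.97)/2 × 3 = 112.41
  Sum = 262.1775 mcg/mL·hr
Tail: C_last/k_e = 30.97/0.174 = 177.989
AUC_0→∞ (buccal film) = 262.1775 + 177.989 = 440.1665 mcg/mL·hr
F = (AUC_ev/D_ev)/(AUC_iv/D_iv) = (440.1665/100)/(1890/50) = 4.401665/37.8 = 0.1164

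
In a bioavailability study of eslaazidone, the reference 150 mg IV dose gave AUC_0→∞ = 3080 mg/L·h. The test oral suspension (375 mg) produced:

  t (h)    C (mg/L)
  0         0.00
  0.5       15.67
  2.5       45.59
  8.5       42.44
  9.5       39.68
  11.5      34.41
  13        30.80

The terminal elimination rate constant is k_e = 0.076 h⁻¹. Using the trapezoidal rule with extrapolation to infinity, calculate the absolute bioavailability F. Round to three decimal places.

Trapezoidal AUC_0→13 (oral suspension):
  [0→0.5]: (0.00+15.67)/2 × 0.5 = 3.9175
  [0.5→2.5]: (15.67+45.59)/2 × 2 = 61.26
  [2.5→8.5]: (45.59+42.44)/2 × 6 = 264.09
  [8.5→9.5]: (42.44+39.68)/2 × 1 = 41.06
  [9.5→11.5]: (39.68+34.41)/2 × 2 = 74.09
  [11.5→13]: (34.41+30.80)/2 × 1.5 = 48.9075
  Sum = 493.325 mg/L·h
Tail: C_last/k_e = 30.80/0.076 = 405.263
AUC_0→∞ (oral suspension) = 493.325 + 405.263 = 898.588 mg/L·h
F = (AUC_ev/D_ev)/(AUC_iv/D_iv) = (898.588/375)/(3080/150) = 2.39623/20.5333 = 0.1167

F = 0.117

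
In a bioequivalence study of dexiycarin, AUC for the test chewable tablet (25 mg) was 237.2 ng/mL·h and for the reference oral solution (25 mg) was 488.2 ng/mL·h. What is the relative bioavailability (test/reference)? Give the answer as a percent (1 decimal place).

F_rel = 48.6%

F_rel = (AUC_test/D_test) / (AUC_ref/D_ref)
      = (237.2/25) / (488.2/25)
      = 9.488 / 19.528 = 0.4859 = 48.59%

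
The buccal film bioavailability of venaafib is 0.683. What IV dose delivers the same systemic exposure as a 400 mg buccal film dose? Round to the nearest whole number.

D_iv = 273 mg

Systemic exposure from an extravascular dose = F × D_ev, so the equivalent IV dose is F × D_ev.
D_iv = F × D_ev = 0.683 × 400 = 273.2 mg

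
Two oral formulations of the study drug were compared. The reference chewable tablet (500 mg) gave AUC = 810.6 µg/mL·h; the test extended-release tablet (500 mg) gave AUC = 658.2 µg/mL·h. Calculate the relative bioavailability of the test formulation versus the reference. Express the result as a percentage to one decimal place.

F_rel = 81.2%

F_rel = (AUC_test/D_test) / (AUC_ref/D_ref)
      = (658.2/500) / (810.6/500)
      = 1.3164 / 1.6212 = 0.8120 = 81.20%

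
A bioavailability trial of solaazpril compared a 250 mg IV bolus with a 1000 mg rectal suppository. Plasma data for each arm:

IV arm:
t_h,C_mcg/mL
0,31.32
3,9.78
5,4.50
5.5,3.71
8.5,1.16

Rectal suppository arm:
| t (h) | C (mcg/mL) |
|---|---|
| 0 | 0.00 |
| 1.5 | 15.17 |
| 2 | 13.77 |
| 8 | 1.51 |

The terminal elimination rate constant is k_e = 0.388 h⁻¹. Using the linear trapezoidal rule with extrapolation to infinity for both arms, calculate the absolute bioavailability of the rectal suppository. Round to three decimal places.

Trapezoidal AUC_0→8.5 (IV):
  [0→3]: (31.32+9.78)/2 × 3 = 61.65
  [3→5]: (9.78+4.50)/2 × 2 = 14.28
  [5→5.5]: (4.50+3.71)/2 × 0.5 = 2.0525
  [5.5→8.5]: (3.71+1.16)/2 × 3 = 7.305
  Sum = 85.2875 mcg/mL·h
IV tail: 1.16/0.388 = 2.990; AUC_iv,0→∞ = 85.2875 + 2.990 = 88.2775 mcg/mL·h
Trapezoidal AUC_0→8 (rectal suppository):
  [0→1.5]: (0.00+15.17)/2 × 1.5 = 11.3775
  [1.5→2]: (15.17+13.77)/2 × 0.5 = 7.235
  [2→8]: (13.77+1.51)/2 × 6 = 45.84
  Sum = 64.4525 mcg/mL·h
rectal suppository tail: 1.51/0.388 = 3.892; AUC_ev,0→∞ = 64.4525 + 3.892 = 68.3445 mcg/mL·h
F = (AUC_ev/D_ev)/(AUC_iv/D_iv) = (68.3445/1000)/(88.2775/250) = 0.0683445/0.35311 = 0.1936

F = 0.194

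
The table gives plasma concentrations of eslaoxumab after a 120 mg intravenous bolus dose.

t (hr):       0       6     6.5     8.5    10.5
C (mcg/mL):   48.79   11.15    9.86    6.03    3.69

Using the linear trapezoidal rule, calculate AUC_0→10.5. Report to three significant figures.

Trapezoidal AUC_0→10.5:
  [0→6]: (48.79+11.15)/2 × 6 = 179.82
  [6→6.5]: (11.15+9.86)/2 × 0.5 = 5.2525
  [6.5→8.5]: (9.86+6.03)/2 × 2 = 15.89
  [8.5→10.5]: (6.03+3.69)/2 × 2 = 9.72
  Sum = 210.6825 mcg/mL·hr

AUC = 211 mcg/mL·hr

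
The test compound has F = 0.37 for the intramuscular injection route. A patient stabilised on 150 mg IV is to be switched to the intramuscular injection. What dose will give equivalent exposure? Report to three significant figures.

D_intramuscular = 405 mg

For equal systemic exposure: F × D_ev = D_iv
D_ev = D_iv / F = 150 / 0.37 = 405.405 mg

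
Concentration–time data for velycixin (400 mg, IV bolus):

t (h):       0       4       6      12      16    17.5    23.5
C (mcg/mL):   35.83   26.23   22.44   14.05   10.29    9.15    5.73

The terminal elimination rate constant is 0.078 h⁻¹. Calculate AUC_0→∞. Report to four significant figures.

AUC = 463.6 mcg/mL·h

Trapezoidal AUC_0→23.5:
  [0→4]: (35.83+26.23)/2 × 4 = 124.12
  [4→6]: (26.23+22.44)/2 × 2 = 48.67
  [6→12]: (22.44+14.05)/2 × 6 = 109.47
  [12→16]: (14.05+10.29)/2 × 4 = 48.68
  [16→17.5]: (10.29+9.15)/2 × 1.5 = 14.58
  [17.5→23.5]: (9.15+5.73)/2 × 6 = 44.64
  Sum = 390.16 mcg/mL·h
Extrapolated tail: C_last / k_e = 5.73 / 0.078 = 73.462
AUC_0→∞ = 390.16 + 73.462 = 463.622 mcg/mL·h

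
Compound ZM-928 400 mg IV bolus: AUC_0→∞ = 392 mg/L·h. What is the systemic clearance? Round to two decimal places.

CL = Dose_iv / AUC_0→∞
   = 400 / 392 = 1.02041 L/h

CL = 1.02 L/h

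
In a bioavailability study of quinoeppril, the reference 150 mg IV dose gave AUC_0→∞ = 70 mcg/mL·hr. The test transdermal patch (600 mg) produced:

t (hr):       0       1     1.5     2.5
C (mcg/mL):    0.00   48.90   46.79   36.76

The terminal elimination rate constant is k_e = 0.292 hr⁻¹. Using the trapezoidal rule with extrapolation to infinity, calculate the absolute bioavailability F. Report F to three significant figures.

F = 0.772

Trapezoidal AUC_0→2.5 (transdermal patch):
  [0→1]: (0.00+48.90)/2 × 1 = 24.45
  [1→1.5]: (48.90+46.79)/2 × 0.5 = 23.9225
  [1.5→2.5]: (46.79+36.76)/2 × 1 = 41.775
  Sum = 90.1475 mcg/mL·hr
Tail: C_last/k_e = 36.76/0.292 = 125.890
AUC_0→∞ (transdermal patch) = 90.1475 + 125.890 = 216.0375 mcg/mL·hr
F = (AUC_ev/D_ev)/(AUC_iv/D_iv) = (216.0375/600)/(70/150) = 0.3600625/0.466667 = 0.7716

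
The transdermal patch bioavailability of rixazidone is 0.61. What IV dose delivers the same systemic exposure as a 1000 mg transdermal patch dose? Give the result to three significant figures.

D_iv = 610 mg

Systemic exposure from an extravascular dose = F × D_ev, so the equivalent IV dose is F × D_ev.
D_iv = F × D_ev = 0.61 × 1000 = 610 mg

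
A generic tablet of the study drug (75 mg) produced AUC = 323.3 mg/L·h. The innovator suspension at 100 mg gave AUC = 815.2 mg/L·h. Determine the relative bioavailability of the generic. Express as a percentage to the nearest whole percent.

F_rel = (AUC_test/D_test) / (AUC_ref/D_ref)
      = (323.3/75) / (815.2/100)
      = 4.31067 / 8.152 = 0.5288 = 52.88%

F_rel = 53%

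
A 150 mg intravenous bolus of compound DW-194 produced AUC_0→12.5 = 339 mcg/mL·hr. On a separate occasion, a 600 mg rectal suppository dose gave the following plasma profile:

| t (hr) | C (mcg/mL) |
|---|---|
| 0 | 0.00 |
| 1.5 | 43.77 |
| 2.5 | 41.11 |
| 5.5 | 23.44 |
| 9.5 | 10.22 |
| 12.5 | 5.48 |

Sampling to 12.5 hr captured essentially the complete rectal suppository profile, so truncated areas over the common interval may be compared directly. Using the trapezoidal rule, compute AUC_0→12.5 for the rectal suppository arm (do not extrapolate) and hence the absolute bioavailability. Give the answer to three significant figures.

F = 0.194

Trapezoidal AUC_0→12.5 (rectal suppository):
  [0→1.5]: (0.00+43.77)/2 × 1.5 = 32.8275
  [1.5→2.5]: (43.77+41.11)/2 × 1 = 42.44
  [2.5→5.5]: (41.11+23.44)/2 × 3 = 96.825
  [5.5→9.5]: (23.44+10.22)/2 × 4 = 67.32
  [9.5→12.5]: (10.22+5.48)/2 × 3 = 23.55
  Sum = 262.9625 mcg/mL·hr
F = (AUC_ev/D_ev)/(AUC_iv/D_iv) = (262.9625/600)/(339/150) = 0.438271/2.26 = 0.1939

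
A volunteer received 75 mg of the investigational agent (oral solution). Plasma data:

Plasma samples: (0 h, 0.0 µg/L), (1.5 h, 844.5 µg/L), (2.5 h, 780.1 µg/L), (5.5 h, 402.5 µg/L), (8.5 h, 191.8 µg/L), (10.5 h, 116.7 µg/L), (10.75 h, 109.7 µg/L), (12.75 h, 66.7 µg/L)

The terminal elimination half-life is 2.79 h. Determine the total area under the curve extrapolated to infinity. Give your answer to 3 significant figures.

AUC = 4890 µg/L·h

Trapezoidal AUC_0→12.75:
  [0→1.5]: (0.0+844.5)/2 × 1.5 = 633.375
  [1.5→2.5]: (844.5+780.1)/2 × 1 = 812.3
  [2.5→5.5]: (780.1+402.5)/2 × 3 = 1773.9
  [5.5→8.5]: (402.5+191.8)/2 × 3 = 891.45
  [8.5→10.5]: (191.8+116.7)/2 × 2 = 308.5
  [10.5→10.75]: (116.7+109.7)/2 × 0.25 = 28.3
  [10.75→12.75]: (109.7+66.7)/2 × 2 = 176.4
  Sum = 4624.225 µg/L·h
k_e = ln2 / t½ = 0.693147 / 2.79 = 0.2484 h^-1
Extrapolated tail: C_last / k_e = 66.7 / 0.2484 = 268.519
AUC_0→∞ = 4624.225 + 268.519 = 4892.744 µg/L·h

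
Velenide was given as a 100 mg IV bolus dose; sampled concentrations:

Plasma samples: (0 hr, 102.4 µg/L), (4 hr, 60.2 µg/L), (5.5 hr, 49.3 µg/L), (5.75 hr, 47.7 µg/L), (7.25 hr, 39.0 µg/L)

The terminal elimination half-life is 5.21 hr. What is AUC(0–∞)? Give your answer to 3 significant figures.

AUC = 778 µg/L·hr

Trapezoidal AUC_0→7.25:
  [0→4]: (102.4+60.2)/2 × 4 = 325.2
  [4→5.5]: (60.2+49.3)/2 × 1.5 = 82.125
  [5.5→5.75]: (49.3+47.7)/2 × 0.25 = 12.125
  [5.75→7.25]: (47.7+39.0)/2 × 1.5 = 65.025
  Sum = 484.475 µg/L·hr
k_e = ln2 / t½ = 0.693147 / 5.21 = 0.1330 hr^-1
Extrapolated tail: C_last / k_e = 39.0 / 0.133 = 293.233
AUC_0→∞ = 484.475 + 293.233 = 777.708 µg/L·hr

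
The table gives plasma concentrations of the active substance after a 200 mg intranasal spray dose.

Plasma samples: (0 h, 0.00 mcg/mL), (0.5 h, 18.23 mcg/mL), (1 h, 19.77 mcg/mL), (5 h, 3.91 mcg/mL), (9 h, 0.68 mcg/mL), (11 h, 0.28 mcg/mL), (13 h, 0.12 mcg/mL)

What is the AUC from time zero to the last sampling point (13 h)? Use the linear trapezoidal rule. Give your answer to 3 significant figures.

AUC = 72.0 mcg/mL·h

Trapezoidal AUC_0→13:
  [0→0.5]: (0.00+18.23)/2 × 0.5 = 4.5575
  [0.5→1]: (18.23+19.77)/2 × 0.5 = 9.5
  [1→5]: (19.77+3.91)/2 × 4 = 47.36
  [5→9]: (3.91+0.68)/2 × 4 = 9.18
  [9→11]: (0.68+0.28)/2 × 2 = 0.96
  [11→13]: (0.28+0.12)/2 × 2 = 0.4
  Sum = 71.9575 mcg/mL·h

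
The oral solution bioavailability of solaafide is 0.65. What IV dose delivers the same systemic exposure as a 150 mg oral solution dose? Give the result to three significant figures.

D_iv = 97.5 mg

Systemic exposure from an extravascular dose = F × D_ev, so the equivalent IV dose is F × D_ev.
D_iv = F × D_ev = 0.65 × 150 = 97.5 mg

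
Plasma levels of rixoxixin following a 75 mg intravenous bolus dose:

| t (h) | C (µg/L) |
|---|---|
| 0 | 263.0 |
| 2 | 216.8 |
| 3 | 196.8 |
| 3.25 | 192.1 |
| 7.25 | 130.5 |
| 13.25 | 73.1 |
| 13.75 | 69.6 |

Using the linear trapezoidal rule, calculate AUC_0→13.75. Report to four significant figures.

AUC = 2027 µg/L·h

Trapezoidal AUC_0→13.75:
  [0→2]: (263.0+216.8)/2 × 2 = 479.8
  [2→3]: (216.8+196.8)/2 × 1 = 206.8
  [3→3.25]: (196.8+192.1)/2 × 0.25 = 48.6125
  [3.25→7.25]: (192.1+130.5)/2 × 4 = 645.2
  [7.25→13.25]: (130.5+73.1)/2 × 6 = 610.8
  [13.25→13.75]: (73.1+69.6)/2 × 0.5 = 35.675
  Sum = 2026.8875 µg/L·h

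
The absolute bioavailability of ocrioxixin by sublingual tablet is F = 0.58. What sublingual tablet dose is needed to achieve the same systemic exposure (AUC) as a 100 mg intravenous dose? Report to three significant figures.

D_sublingual = 172 mg

For equal systemic exposure: F × D_ev = D_iv
D_ev = D_iv / F = 100 / 0.58 = 172.414 mg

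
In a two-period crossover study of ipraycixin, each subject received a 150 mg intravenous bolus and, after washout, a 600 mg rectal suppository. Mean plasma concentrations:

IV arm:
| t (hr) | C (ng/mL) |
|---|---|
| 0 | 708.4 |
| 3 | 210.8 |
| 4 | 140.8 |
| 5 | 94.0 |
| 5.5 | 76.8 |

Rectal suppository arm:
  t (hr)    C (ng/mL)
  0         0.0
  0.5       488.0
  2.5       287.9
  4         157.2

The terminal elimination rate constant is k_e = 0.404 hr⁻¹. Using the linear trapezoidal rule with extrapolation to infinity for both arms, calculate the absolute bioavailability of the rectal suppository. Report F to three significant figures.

F = 0.213

Trapezoidal AUC_0→5.5 (IV):
  [0→3]: (708.4+210.8)/2 × 3 = 1378.8
  [3→4]: (210.8+140.8)/2 × 1 = 175.8
  [4→5]: (140.8+94.0)/2 × 1 = 117.4
  [5→5.5]: (94.0+76.8)/2 × 0.5 = 42.7
  Sum = 1714.7 ng/mL·hr
IV tail: 76.8/0.404 = 190.099; AUC_iv,0→∞ = 1714.7 + 190.099 = 1904.799 ng/mL·hr
Trapezoidal AUC_0→4 (rectal suppository):
  [0→0.5]: (0.0+488.0)/2 × 0.5 = 122.0
  [0.5→2.5]: (488.0+287.9)/2 × 2 = 775.9
  [2.5→4]: (287.9+157.2)/2 × 1.5 = 333.825
  Sum = 1231.725 ng/mL·hr
rectal suppository tail: 157.2/0.404 = 389.109; AUC_ev,0→∞ = 1231.725 + 389.109 = 1620.834 ng/mL·hr
F = (AUC_ev/D_ev)/(AUC_iv/D_iv) = (1620.834/600)/(1904.799/150) = 2.70139/12.69866 = 0.2127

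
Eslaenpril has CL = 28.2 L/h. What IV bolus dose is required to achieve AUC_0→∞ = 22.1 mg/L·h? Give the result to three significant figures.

Dose_iv = CL × AUC_0→∞
     = 28.2 × 22.1 = 623.22 mg

Dose = 623 mg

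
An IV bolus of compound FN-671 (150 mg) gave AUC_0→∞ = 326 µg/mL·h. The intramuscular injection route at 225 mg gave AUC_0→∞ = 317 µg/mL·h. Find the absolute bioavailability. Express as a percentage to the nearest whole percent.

F = (AUC_ev / D_ev) / (AUC_iv / D_iv)
  = (317/225) / (326/150)
  = 1.40889 / 2.17333 = 0.6483
  = 64.83%

F = 65%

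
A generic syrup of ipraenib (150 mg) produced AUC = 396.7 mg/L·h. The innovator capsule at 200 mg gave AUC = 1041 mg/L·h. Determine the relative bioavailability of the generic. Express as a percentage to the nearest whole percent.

F_rel = (AUC_test/D_test) / (AUC_ref/D_ref)
      = (396.7/150) / (1041/200)
      = 2.64467 / 5.205 = 0.5081 = 50.81%

F_rel = 51%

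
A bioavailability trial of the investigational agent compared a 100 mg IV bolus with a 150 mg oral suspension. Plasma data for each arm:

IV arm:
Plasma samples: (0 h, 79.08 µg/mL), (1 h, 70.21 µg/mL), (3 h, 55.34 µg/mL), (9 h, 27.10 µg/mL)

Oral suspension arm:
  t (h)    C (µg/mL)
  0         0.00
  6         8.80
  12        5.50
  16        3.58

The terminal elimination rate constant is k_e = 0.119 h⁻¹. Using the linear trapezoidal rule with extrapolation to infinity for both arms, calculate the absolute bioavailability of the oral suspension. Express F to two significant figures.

F = 0.12

Trapezoidal AUC_0→9 (IV):
  [0→1]: (79.08+70.21)/2 × 1 = 74.645
  [1→3]: (70.21+55.34)/2 × 2 = 125.55
  [3→9]: (55.34+27.10)/2 × 6 = 247.32
  Sum = 447.515 µg/mL·h
IV tail: 27.10/0.119 = 227.731; AUC_iv,0→∞ = 447.515 + 227.731 = 675.246 µg/mL·h
Trapezoidal AUC_0→16 (oral suspension):
  [0→6]: (0.00+8.80)/2 × 6 = 26.4
  [6→12]: (8.80+5.50)/2 × 6 = 42.9
  [12→16]: (5.50+3.58)/2 × 4 = 18.16
  Sum = 87.46 µg/mL·h
oral suspension tail: 3.58/0.119 = 30.084; AUC_ev,0→∞ = 87.46 + 30.084 = 117.544 µg/mL·h
F = (AUC_ev/D_ev)/(AUC_iv/D_iv) = (117.544/150)/(675.246/100) = 0.783627/6.75246 = 0.1161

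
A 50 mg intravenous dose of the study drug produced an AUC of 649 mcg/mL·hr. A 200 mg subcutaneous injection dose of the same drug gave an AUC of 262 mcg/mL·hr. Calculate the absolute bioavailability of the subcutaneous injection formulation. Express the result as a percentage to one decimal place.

F = 10.1%

F = (AUC_ev / D_ev) / (AUC_iv / D_iv)
  = (262/200) / (649/50)
  = 1.31 / 12.98 = 0.1009
  = 10.09%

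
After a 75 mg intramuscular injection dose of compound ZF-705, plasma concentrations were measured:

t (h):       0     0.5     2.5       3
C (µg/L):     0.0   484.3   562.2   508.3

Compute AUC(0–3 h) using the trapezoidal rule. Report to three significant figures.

Trapezoidal AUC_0→3:
  [0→0.5]: (0.0+484.3)/2 × 0.5 = 121.075
  [0.5→2.5]: (484.3+562.2)/2 × 2 = 1046.5
  [2.5→3]: (562.2+508.3)/2 × 0.5 = 267.625
  Sum = 1435.2 µg/L·h

AUC = 1440 µg/L·h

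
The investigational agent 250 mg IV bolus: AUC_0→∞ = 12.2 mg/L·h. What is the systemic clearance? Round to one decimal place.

CL = Dose_iv / AUC_0→∞
   = 250 / 12.2 = 20.4918 L/h

CL = 20.5 L/h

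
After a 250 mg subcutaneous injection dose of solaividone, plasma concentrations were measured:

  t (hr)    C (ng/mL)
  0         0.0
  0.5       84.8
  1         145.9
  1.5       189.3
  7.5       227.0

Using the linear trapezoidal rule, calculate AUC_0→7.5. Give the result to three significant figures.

AUC = 1410 ng/mL·hr

Trapezoidal AUC_0→7.5:
  [0→0.5]: (0.0+84.8)/2 × 0.5 = 21.2
  [0.5→1]: (84.8+145.9)/2 × 0.5 = 57.675
  [1→1.5]: (145.9+189.3)/2 × 0.5 = 83.8
  [1.5→7.5]: (189.3+227.0)/2 × 6 = 1248.9
  Sum = 1411.575 ng/mL·hr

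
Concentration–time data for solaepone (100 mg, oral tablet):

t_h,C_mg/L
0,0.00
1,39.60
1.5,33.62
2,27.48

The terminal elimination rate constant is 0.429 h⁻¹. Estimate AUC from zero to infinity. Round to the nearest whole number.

AUC = 117 mg/L·h

Trapezoidal AUC_0→2:
  [0→1]: (0.00+39.60)/2 × 1 = 19.8
  [1→1.5]: (39.60+33.62)/2 × 0.5 = 18.305
  [1.5→2]: (33.62+27.48)/2 × 0.5 = 15.275
  Sum = 53.38 mg/L·h
Extrapolated tail: C_last / k_e = 27.48 / 0.429 = 64.056
AUC_0→∞ = 53.38 + 64.056 = 117.436 mg/L·h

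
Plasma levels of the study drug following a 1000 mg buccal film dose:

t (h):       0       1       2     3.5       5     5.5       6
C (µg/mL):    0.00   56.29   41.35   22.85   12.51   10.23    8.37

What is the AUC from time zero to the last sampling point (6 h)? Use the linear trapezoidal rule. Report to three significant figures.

AUC = 162 µg/mL·h

Trapezoidal AUC_0→6:
  [0→1]: (0.00+56.29)/2 × 1 = 28.145
  [1→2]: (56.29+41.35)/2 × 1 = 48.82
  [2→3.5]: (41.35+22.85)/2 × 1.5 = 48.15
  [3.5→5]: (22.85+12.51)/2 × 1.5 = 26.52
  [5→5.5]: (12.51+10.23)/2 × 0.5 = 5.685
  [5.5→6]: (10.23+8.37)/2 × 0.5 = 4.65
  Sum = 161.97 µg/mL·h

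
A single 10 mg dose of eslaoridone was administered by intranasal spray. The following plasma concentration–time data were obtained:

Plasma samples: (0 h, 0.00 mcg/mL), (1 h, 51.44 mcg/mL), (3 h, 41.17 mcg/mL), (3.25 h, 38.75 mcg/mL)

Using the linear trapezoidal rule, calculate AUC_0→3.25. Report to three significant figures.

AUC = 128 mcg/mL·h

Trapezoidal AUC_0→3.25:
  [0→1]: (0.00+51.44)/2 × 1 = 25.72
  [1→3]: (51.44+41.17)/2 × 2 = 92.61
  [3→3.25]: (41.17+38.75)/2 × 0.25 = 9.99
  Sum = 128.32 mcg/mL·h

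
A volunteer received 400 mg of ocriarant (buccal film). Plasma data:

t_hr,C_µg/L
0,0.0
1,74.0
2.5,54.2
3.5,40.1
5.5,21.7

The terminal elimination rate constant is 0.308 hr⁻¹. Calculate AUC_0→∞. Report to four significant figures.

AUC = 312.6 µg/L·hr

Trapezoidal AUC_0→5.5:
  [0→1]: (0.0+74.0)/2 × 1 = 37.0
  [1→2.5]: (74.0+54.2)/2 × 1.5 = 96.15
  [2.5→3.5]: (54.2+40.1)/2 × 1 = 47.15
  [3.5→5.5]: (40.1+21.7)/2 × 2 = 61.8
  Sum = 242.1 µg/L·hr
Extrapolated tail: C_last / k_e = 21.7 / 0.308 = 70.455
AUC_0→∞ = 242.1 + 70.455 = 312.555 µg/L·hr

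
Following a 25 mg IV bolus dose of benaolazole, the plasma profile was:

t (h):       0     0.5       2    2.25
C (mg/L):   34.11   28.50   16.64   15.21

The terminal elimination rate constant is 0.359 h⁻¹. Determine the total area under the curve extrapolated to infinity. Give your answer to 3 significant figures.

Trapezoidal AUC_0→2.25:
  [0→0.5]: (34.11+28.50)/2 × 0.5 = 15.6525
  [0.5→2]: (28.50+16.64)/2 × 1.5 = 33.855
  [2→2.25]: (16.64+15.21)/2 × 0.25 = 3.98125
  Sum = 53.48875 mg/L·h
Extrapolated tail: C_last / k_e = 15.21 / 0.359 = 42.368
AUC_0→∞ = 53.48875 + 42.368 = 95.85675 mg/L·h

AUC = 95.9 mg/L·h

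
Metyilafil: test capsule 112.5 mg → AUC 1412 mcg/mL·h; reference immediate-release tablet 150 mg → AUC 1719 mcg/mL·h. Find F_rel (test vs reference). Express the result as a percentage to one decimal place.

F_rel = 109.5%

F_rel = (AUC_test/D_test) / (AUC_ref/D_ref)
      = (1412/112.5) / (1719/150)
      = 12.5511 / 11.46 = 1.0952 = 109.52%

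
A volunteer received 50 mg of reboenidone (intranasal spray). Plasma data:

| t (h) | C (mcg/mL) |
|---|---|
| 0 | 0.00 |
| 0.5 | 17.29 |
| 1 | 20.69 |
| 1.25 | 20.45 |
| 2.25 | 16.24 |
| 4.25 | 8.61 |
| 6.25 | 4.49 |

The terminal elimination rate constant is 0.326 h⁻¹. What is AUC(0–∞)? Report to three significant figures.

AUC = 89.0 mcg/mL·h

Trapezoidal AUC_0→6.25:
  [0→0.5]: (0.00+17.29)/2 × 0.5 = 4.3225
  [0.5→1]: (17.29+20.69)/2 × 0.5 = 9.495
  [1→1.25]: (20.69+20.45)/2 × 0.25 = 5.1425
  [1.25→2.25]: (20.45+16.24)/2 × 1 = 18.345
  [2.25→4.25]: (16.24+8.61)/2 × 2 = 24.85
  [4.25→6.25]: (8.61+4.49)/2 × 2 = 13.1
  Sum = 75.255 mcg/mL·h
Extrapolated tail: C_last / k_e = 4.49 / 0.326 = 13.773
AUC_0→∞ = 75.255 + 13.773 = 89.028 mcg/mL·h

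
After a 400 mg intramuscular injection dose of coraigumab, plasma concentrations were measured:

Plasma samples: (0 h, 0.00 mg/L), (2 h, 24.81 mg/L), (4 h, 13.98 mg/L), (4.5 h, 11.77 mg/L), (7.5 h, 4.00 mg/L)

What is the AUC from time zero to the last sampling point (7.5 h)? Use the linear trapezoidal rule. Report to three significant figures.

Trapezoidal AUC_0→7.5:
  [0→2]: (0.00+24.81)/2 × 2 = 24.81
  [2→4]: (24.81+13.98)/2 × 2 = 38.79
  [4→4.5]: (13.98+11.77)/2 × 0.5 = 6.4375
  [4.5→7.5]: (11.77+4.00)/2 × 3 = 23.655
  Sum = 93.6925 mg/L·h

AUC = 93.7 mg/L·h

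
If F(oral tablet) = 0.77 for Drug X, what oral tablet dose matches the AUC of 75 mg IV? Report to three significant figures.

For equal systemic exposure: F × D_ev = D_iv
D_ev = D_iv / F = 75 / 0.77 = 97.4026 mg

D_oral = 97.4 mg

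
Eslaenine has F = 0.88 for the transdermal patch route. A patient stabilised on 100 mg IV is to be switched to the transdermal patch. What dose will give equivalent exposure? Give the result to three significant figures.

D_transdermal = 114 mg

For equal systemic exposure: F × D_ev = D_iv
D_ev = D_iv / F = 100 / 0.88 = 113.636 mg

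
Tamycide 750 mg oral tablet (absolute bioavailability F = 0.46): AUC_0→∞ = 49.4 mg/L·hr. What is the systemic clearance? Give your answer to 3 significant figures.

CL = 6.98 L/hr

CL = F × Dose / AUC_0→∞
   = 0.46 × 750 / 49.4 = 6.98381 L/hr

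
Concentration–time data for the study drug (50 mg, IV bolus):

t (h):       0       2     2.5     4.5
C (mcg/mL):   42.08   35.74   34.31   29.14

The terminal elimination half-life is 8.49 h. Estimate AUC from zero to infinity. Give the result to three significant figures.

AUC = 516 mcg/mL·h

Trapezoidal AUC_0→4.5:
  [0→2]: (42.08+35.74)/2 × 2 = 77.82
  [2→2.5]: (35.74+34.31)/2 × 0.5 = 17.5125
  [2.5→4.5]: (34.31+29.14)/2 × 2 = 63.45
  Sum = 158.7825 mcg/mL·h
k_e = ln2 / t½ = 0.693147 / 8.49 = 0.0816 h^-1
Extrapolated tail: C_last / k_e = 29.14 / 0.0816 = 357.108
AUC_0→∞ = 158.7825 + 357.108 = 515.8905 mcg/mL·h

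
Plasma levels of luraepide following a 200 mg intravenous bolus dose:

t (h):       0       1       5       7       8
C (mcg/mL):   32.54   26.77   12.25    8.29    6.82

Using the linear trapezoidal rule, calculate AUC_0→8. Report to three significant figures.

AUC = 136 mcg/mL·h

Trapezoidal AUC_0→8:
  [0→1]: (32.54+26.77)/2 × 1 = 29.655
  [1→5]: (26.77+12.25)/2 × 4 = 78.04
  [5→7]: (12.25+8.29)/2 × 2 = 20.54
  [7→8]: (8.29+6.82)/2 × 1 = 7.555
  Sum = 135.79 mcg/mL·h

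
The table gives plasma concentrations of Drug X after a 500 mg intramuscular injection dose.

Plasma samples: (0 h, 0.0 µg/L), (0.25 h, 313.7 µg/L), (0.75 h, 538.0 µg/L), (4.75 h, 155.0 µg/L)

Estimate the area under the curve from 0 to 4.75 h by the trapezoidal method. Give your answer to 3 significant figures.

Trapezoidal AUC_0→4.75:
  [0→0.25]: (0.0+313.7)/2 × 0.25 = 39.2125
  [0.25→0.75]: (313.7+538.0)/2 × 0.5 = 212.925
  [0.75→4.75]: (538.0+155.0)/2 × 4 = 1386.0
  Sum = 1638.1375 µg/L·h

AUC = 1640 µg/L·h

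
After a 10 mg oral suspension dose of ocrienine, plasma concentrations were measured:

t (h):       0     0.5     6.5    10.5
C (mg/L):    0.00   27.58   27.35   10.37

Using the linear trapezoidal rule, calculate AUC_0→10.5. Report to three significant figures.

Trapezoidal AUC_0→10.5:
  [0→0.5]: (0.00+27.58)/2 × 0.5 = 6.895
  [0.5→6.5]: (27.58+27.35)/2 × 6 = 164.79
  [6.5→10.5]: (27.35+10.37)/2 × 4 = 75.44
  Sum = 247.125 mg/L·h

AUC = 247 mg/L·h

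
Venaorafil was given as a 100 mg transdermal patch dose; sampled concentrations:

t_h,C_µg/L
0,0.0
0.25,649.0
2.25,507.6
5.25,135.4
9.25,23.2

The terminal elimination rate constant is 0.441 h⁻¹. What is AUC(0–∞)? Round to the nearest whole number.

Trapezoidal AUC_0→9.25:
  [0→0.25]: (0.0+649.0)/2 × 0.25 = 81.125
  [0.25→2.25]: (649.0+507.6)/2 × 2 = 1156.6
  [2.25→5.25]: (507.6+135.4)/2 × 3 = 964.5
  [5.25→9.25]: (135.4+23.2)/2 × 4 = 317.2
  Sum = 2519.425 µg/L·h
Extrapolated tail: C_last / k_e = 23.2 / 0.441 = 52.608
AUC_0→∞ = 2519.425 + 52.608 = 2572.033 µg/L·h

AUC = 2572 µg/L·h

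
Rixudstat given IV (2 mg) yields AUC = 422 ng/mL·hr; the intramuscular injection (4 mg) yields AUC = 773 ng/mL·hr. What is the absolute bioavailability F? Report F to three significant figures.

F = (AUC_ev / D_ev) / (AUC_iv / D_iv)
  = (773/4) / (422/2)
  = 193.25 / 211 = 0.9159

F = 0.916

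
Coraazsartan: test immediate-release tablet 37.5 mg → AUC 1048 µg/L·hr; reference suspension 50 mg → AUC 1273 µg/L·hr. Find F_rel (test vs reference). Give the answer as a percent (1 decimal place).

F_rel = 109.8%

F_rel = (AUC_test/D_test) / (AUC_ref/D_ref)
      = (1048/37.5) / (1273/50)
      = 27.9467 / 25.46 = 1.0977 = 109.77%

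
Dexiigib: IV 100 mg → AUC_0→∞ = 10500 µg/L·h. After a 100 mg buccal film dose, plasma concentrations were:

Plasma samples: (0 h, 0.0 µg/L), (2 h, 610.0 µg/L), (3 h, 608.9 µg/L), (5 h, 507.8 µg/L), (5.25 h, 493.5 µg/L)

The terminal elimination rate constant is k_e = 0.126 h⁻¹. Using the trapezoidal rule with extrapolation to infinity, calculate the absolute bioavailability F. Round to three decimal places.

F = 0.607

Trapezoidal AUC_0→5.25 (buccal film):
  [0→2]: (0.0+610.0)/2 × 2 = 610.0
  [2→3]: (610.0+608.9)/2 × 1 = 609.45
  [3→5]: (608.9+507.8)/2 × 2 = 1116.7
  [5→5.25]: (507.8+493.5)/2 × 0.25 = 125.1625
  Sum = 2461.3125 µg/L·h
Tail: C_last/k_e = 493.5/0.126 = 3916.667
AUC_0→∞ (buccal film) = 2461.3125 + 3916.667 = 6377.9795 µg/L·h
F = (AUC_ev/D_ev)/(AUC_iv/D_iv) = (6377.9795/100)/(10500/100) = 63.779795/105 = 0.6074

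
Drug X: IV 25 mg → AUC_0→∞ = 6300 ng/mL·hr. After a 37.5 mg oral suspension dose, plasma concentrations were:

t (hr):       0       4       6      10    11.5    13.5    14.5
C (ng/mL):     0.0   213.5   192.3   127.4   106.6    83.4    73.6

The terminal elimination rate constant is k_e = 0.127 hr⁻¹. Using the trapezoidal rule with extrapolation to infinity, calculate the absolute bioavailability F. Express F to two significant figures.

Trapezoidal AUC_0→14.5 (oral suspension):
  [0→4]: (0.0+213.5)/2 × 4 = 427.0
  [4→6]: (213.5+192.3)/2 × 2 = 405.8
  [6→10]: (192.3+127.4)/2 × 4 = 639.4
  [10→11.5]: (127.4+106.6)/2 × 1.5 = 175.5
  [11.5→13.5]: (106.6+83.4)/2 × 2 = 190.0
  [13.5→14.5]: (83.4+73.6)/2 × 1 = 78.5
  Sum = 1916.2 ng/mL·hr
Tail: C_last/k_e = 73.6/0.127 = 579.528
AUC_0→∞ (oral suspension) = 1916.2 + 579.528 = 2495.728 ng/mL·hr
F = (AUC_ev/D_ev)/(AUC_iv/D_iv) = (2495.728/37.5)/(6300/25) = 66.5527/252 = 0.2641

F = 0.26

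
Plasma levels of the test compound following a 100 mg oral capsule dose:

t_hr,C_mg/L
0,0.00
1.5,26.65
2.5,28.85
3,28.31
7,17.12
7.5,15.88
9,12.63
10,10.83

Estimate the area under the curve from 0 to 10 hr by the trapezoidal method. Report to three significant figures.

Trapezoidal AUC_0→10:
  [0→1.5]: (0.00+26.65)/2 × 1.5 = 19.9875
  [1.5→2.5]: (26.65+28.85)/2 × 1 = 27.75
  [2.5→3]: (28.85+28.31)/2 × 0.5 = 14.29
  [3→7]: (28.31+17.12)/2 × 4 = 90.86
  [7→7.5]: (17.12+15.88)/2 × 0.5 = 8.25
  [7.5→9]: (15.88+12.63)/2 × 1.5 = 21.3825
  [9→10]: (12.63+10.83)/2 × 1 = 11.73
  Sum = 194.25 mg/L·hr

AUC = 194 mg/L·hr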